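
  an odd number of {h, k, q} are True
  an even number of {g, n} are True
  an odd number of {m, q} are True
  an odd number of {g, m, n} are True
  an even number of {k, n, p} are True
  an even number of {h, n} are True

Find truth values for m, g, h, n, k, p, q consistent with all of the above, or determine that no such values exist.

m=T, g=T, h=T, n=T, k=F, p=T, q=F

{h, k, q}: 1 true → odd ✓
{g, n}: 2 true → even ✓
{m, q}: 1 true → odd ✓
{g, m, n}: 3 true → odd ✓
{k, n, p}: 2 true → even ✓
{h, n}: 2 true → even ✓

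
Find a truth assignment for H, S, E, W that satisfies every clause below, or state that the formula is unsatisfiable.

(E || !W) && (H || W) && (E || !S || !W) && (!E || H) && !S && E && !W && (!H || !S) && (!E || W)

Unsatisfiable

Case S = True:
  Clause (!S) is falsified — contradiction.
Case S = False:
  (E) forces E = True.
  (!E || H) forces H = True.
  (!W) forces W = False.
  Clause (!E || W) is falsified — contradiction.
Both cases fail, so the formula is unsatisfiable.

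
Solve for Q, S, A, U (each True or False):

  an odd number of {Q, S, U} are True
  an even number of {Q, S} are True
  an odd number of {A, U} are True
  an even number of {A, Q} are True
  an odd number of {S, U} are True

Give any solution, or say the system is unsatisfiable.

Q: False, S: False, A: False, U: True

{Q, S, U}: 1 true → odd ✓
{Q, S}: 0 true → even ✓
{A, U}: 1 true → odd ✓
{A, Q}: 0 true → even ✓
{S, U}: 1 true → odd ✓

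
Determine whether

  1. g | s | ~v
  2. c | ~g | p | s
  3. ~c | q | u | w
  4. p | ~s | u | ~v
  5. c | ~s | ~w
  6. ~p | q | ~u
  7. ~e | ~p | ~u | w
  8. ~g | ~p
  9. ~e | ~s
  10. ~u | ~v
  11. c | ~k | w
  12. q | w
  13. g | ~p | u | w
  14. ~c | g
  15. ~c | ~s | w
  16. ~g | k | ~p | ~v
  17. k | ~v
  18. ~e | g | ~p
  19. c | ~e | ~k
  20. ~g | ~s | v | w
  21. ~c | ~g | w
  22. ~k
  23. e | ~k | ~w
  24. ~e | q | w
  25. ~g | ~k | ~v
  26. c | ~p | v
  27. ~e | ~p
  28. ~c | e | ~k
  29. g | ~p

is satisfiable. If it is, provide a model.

g = True; c = True; k = False; e = True; s = False; p = False; q = False; u = False; w = True; v = False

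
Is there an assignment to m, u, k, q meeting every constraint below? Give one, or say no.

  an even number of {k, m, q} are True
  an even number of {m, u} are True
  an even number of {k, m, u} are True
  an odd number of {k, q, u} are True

No satisfying assignment exists.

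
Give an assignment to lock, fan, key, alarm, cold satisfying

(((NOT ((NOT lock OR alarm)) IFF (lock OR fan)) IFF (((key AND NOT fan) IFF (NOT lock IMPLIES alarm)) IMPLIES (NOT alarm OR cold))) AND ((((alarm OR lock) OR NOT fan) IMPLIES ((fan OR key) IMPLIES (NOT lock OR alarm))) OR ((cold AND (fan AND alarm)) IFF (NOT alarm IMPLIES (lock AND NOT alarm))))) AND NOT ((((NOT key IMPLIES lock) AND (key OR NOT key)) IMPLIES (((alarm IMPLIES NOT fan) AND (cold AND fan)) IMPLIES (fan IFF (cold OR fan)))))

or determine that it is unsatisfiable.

The conjunct NOT ((((NOT key IMPLIES lock) AND (key OR NOT key)) IMPLIES (((alarm IMPLIES NOT fan) AND (cold AND fan)) IMPLIES (fan IFF (cold OR fan))))) is unsatisfiable on its own:
  fan = True: this becomes NOT ((((NOT key IMPLIES lock) AND (key OR NOT key)) IMPLIES True)) = False.
  fan = False: this becomes NOT ((((NOT key IMPLIES lock) AND (key OR NOT key)) IMPLIES True)) = False.
So the whole conjunction is unsatisfiable.

The formula is unsatisfiable.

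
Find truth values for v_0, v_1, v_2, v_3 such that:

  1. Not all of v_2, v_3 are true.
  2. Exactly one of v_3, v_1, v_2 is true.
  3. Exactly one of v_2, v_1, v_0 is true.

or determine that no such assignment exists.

v_0: False, v_1: True, v_2: False, v_3: False

  (1) {v_2, v_3}: 0/2 true — not all ✓
  (2) {v_3, v_1, v_2}: 1 true — exactly one ✓
  (3) {v_2, v_1, v_0}: 1 true — exactly one ✓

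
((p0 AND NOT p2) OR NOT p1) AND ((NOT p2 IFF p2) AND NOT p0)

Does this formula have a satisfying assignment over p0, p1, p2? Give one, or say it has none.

Unsatisfiable

The conjunct NOT p2 IFF p2 is unsatisfiable on its own:
  p2=F: evaluates to False.
  p2=T: evaluates to False.
So the whole conjunction is unsatisfiable.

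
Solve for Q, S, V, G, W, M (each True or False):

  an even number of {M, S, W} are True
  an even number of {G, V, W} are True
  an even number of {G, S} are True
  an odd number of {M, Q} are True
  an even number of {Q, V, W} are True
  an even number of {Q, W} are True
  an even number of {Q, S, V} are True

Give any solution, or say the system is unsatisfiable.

Q = True, S = True, V = False, G = True, W = True, M = False

{M, S, W}: 2 true → even ✓
{G, V, W}: 2 true → even ✓
{G, S}: 2 true → even ✓
{M, Q}: 1 true → odd ✓
{Q, V, W}: 2 true → even ✓
{Q, W}: 2 true → even ✓
{Q, S, V}: 2 true → even ✓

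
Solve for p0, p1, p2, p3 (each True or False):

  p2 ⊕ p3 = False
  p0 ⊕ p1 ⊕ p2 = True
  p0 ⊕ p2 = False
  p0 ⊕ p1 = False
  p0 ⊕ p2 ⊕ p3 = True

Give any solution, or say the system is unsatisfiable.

p0=T, p1=T, p2=T, p3=T

p2 ⊕ p3 = T ⊕ T = False ✓
p0 ⊕ p1 ⊕ p2 = T ⊕ T ⊕ T = True ✓
p0 ⊕ p2 = T ⊕ T = False ✓
p0 ⊕ p1 = T ⊕ T = False ✓
p0 ⊕ p2 ⊕ p3 = T ⊕ T ⊕ T = True ✓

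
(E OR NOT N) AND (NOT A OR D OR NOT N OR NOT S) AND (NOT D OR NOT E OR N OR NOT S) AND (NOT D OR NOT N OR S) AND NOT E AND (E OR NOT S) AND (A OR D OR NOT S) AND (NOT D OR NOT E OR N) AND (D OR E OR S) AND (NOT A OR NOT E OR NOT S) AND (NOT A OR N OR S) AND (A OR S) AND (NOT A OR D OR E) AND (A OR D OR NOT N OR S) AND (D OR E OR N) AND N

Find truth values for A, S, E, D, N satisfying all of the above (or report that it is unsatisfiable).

Case E = True:
  Clause (NOT E) is falsified — contradiction.
Case E = False:
  (E OR NOT N) forces N = False.
  Clause (N) is falsified — contradiction.
Both cases fail, so the formula is unsatisfiable.

The formula is unsatisfiable.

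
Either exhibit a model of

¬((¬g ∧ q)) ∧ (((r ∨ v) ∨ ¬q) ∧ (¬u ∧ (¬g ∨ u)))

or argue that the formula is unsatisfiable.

g = False; v = False; u = False; r = True; q = False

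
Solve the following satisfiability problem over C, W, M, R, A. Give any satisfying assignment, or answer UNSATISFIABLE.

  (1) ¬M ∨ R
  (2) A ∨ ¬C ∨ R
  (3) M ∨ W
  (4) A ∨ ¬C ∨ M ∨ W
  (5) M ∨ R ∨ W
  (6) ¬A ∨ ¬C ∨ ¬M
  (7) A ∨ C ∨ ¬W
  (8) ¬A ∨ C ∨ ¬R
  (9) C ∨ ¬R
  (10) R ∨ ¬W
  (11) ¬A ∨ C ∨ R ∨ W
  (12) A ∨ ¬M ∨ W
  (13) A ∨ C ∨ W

C=T; W=T; M=F; R=T; A=T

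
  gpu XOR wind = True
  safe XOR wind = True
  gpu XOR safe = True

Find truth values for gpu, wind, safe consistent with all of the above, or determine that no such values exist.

The formula is unsatisfiable.

Adding constraints 1, 2, 3 mod 2: every variable appears an even number of times on the left, so the left side is 0.
But the right sides sum to 1 (mod 2). 0 ≠ 1 — the system is inconsistent.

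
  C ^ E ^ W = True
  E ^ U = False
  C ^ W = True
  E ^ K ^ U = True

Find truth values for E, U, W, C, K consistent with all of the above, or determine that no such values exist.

E = False, U = False, W = False, C = True, K = True

C ^ E ^ W = T ^ F ^ F = True ✓
E ^ U = F ^ F = False ✓
C ^ W = T ^ F = True ✓
E ^ K ^ U = F ^ T ^ F = True ✓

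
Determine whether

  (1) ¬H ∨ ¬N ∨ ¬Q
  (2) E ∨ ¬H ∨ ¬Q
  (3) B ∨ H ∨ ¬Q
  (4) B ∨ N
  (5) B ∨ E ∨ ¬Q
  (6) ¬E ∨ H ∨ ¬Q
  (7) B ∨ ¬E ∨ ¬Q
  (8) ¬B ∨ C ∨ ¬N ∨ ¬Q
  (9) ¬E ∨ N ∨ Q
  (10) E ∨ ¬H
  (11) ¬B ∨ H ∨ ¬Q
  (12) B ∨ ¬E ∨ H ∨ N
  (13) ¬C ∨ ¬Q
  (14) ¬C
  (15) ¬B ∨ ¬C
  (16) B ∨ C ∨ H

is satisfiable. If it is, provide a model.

B = True, Q = False, H = False, C = False, N = True, E = True

Unit clause (¬C) forces C = False.
Set B = True.
Set Q = False.
Set H = False.
Set N = True.
Set E = True.
All clauses satisfied.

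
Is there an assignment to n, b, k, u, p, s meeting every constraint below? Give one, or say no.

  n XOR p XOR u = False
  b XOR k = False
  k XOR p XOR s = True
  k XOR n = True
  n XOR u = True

n: True, b: False, k: False, u: False, p: True, s: False

n XOR p XOR u = T XOR T XOR F = False ✓
b XOR k = F XOR F = False ✓
k XOR p XOR s = F XOR T XOR F = True ✓
k XOR n = F XOR T = True ✓
n XOR u = T XOR F = True ✓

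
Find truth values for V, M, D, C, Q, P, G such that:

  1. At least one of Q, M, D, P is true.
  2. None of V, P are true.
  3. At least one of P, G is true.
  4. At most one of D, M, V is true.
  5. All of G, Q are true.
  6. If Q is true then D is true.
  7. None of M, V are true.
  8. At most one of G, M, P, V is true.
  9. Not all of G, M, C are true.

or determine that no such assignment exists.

V = False; M = False; D = True; C = False; Q = True; P = False; G = True

  (1) {Q, M, D, P}: 2 true — at least one ✓
  (2) {V, P}: 0 true — none ✓
  (3) {P, G}: 1 true — at least one ✓
  (4) {D, M, V}: 1 true — at most one ✓
  (5) {G, Q}: all 2 true ✓
  (6) Q=T ⇒ D: T ✓
  (7) {M, V}: 0 true — none ✓
  (8) {G, M, P, V}: 1 true — at most one ✓
  (9) {G, M, C}: 1/3 true — not all ✓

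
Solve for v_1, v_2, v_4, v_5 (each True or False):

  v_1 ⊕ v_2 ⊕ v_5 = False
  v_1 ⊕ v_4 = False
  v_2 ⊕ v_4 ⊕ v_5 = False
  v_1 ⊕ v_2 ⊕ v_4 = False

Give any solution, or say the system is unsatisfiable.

v_1 = True, v_2 = False, v_4 = True, v_5 = True

v_1 ⊕ v_2 ⊕ v_5 = T ⊕ F ⊕ T = False ✓
v_1 ⊕ v_4 = T ⊕ T = False ✓
v_2 ⊕ v_4 ⊕ v_5 = F ⊕ T ⊕ T = False ✓
v_1 ⊕ v_2 ⊕ v_4 = T ⊕ F ⊕ T = False ✓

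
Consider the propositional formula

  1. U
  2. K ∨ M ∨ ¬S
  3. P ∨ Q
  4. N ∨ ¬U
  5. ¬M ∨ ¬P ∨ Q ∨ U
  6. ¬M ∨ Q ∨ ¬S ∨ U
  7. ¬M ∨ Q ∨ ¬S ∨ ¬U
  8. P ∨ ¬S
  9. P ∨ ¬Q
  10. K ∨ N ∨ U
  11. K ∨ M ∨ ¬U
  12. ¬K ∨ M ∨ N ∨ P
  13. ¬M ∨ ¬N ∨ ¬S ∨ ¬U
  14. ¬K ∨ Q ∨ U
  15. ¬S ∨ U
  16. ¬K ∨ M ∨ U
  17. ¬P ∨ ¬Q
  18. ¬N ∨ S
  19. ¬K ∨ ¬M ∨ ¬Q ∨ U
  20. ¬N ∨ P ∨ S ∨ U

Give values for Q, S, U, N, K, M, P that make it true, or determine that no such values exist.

Unit clause (U) forces U = True.
In (N ∨ ¬U) only N is left, so N = True.
In (¬N ∨ S) only S is left, so S = True.
In (P ∨ ¬S) only P is left, so P = True.
In (¬M ∨ ¬N ∨ ¬S ∨ ¬U) only ¬M is left, so M = False.
In (¬P ∨ ¬Q) only ¬Q is left, so Q = False.
In (K ∨ M ∨ ¬S) only K is left, so K = True.
All clauses satisfied.

Q=F; S=T; U=T; N=T; K=T; M=F; P=T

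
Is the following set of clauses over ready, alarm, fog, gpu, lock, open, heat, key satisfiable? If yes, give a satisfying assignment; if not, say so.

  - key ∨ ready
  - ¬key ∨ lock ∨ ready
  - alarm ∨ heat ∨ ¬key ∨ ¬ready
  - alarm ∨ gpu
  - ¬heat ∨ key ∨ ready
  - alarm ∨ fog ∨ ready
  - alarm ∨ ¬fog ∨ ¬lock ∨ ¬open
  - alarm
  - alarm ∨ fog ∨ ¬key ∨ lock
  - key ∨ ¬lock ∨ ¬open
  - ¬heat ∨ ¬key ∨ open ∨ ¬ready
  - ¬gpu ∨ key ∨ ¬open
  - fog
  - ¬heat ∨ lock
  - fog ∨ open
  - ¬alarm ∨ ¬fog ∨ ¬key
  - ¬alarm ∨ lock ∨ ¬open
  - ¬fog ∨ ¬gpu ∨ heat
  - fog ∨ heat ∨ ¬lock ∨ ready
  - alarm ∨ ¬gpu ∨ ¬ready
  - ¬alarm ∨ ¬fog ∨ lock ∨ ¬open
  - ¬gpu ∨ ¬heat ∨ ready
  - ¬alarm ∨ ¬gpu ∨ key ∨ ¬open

ready=T, alarm=T, fog=T, gpu=F, lock=F, open=F, heat=F, key=F

Unit clause (alarm) forces alarm = True.
Unit clause (fog) forces fog = True.
In (¬alarm ∨ ¬fog ∨ ¬key) only ¬key is left, so key = False.
In (key ∨ ready) only ready is left, so ready = True.
Set gpu = False.
Set lock = False.
  then (¬heat ∨ lock) forces heat = False.
  then (¬alarm ∨ lock ∨ ¬open) forces open = False.
All clauses satisfied.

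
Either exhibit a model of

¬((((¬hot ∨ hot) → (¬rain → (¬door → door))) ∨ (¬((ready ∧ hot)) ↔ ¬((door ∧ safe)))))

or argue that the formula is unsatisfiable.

ready: True, safe: False, door: False, hot: True, rain: False

  ¬((((¬hot ∨ hot) → (¬rain → (¬door → door))) ∨ (¬((ready ∧ hot)) ↔ ¬((door ∧ safe))))) = True
    ((¬hot ∨ hot) → (¬rain → (¬door → door))) ∨ (¬((ready ∧ hot)) ↔ ¬((door ∧ safe))) = False
      (¬hot ∨ hot) → (¬rain → (¬door → door)) = False
        ¬hot ∨ hot = True
          ¬hot = False
        ¬rain → (¬door → door) = False
          ¬rain = True
          ¬door → door = False
            ¬door = True
      ¬((ready ∧ hot)) ↔ ¬((door ∧ safe)) = False
        ¬((ready ∧ hot)) = False
          ready ∧ hot = True
        ¬((door ∧ safe)) = True
          door ∧ safe = False
The formula evaluates to True.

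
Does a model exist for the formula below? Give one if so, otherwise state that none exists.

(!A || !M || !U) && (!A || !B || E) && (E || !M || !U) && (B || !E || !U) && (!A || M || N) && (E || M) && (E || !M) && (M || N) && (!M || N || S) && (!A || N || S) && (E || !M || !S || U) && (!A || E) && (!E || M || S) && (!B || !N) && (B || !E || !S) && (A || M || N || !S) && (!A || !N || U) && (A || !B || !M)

Set N = True.
  then (!B || !N) forces B = False.
Try U = True:
  (B || !E || !U) forces E = False.
  (E || !M || !U) forces M = False.
  clause (E || M) is falsified — backtrack.
So U = False.
  then (!A || !N || U) forces A = False.
Try S = True:
  (B || !E || !S) forces E = False.
  (E || M) forces M = True.
  clause (E || !M) is falsified — backtrack.
So S = False.
Set E = True.
  then (!E || M || S) forces M = True.
All clauses satisfied.

N: True, U: False, S: False, E: True, A: False, B: False, M: True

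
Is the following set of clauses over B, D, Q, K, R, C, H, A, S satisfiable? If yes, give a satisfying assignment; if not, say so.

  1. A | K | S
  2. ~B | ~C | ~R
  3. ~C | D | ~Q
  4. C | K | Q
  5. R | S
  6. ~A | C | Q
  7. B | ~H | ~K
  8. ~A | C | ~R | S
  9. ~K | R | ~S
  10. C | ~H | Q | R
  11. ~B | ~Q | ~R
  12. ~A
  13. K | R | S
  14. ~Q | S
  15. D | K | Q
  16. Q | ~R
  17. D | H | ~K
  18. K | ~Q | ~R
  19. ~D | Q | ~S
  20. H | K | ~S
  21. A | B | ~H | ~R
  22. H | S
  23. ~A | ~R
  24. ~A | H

Unit clause (~A) forces A = False.
Set B = False.
Set D = False.
Try Q = False:
  (D | K | Q) forces K = True.
  (B | ~H | ~K) forces H = False.
  clause (D | H | ~K) is falsified — backtrack.
So Q = True.
  then (~C | D | ~Q) forces C = False.
  then (~Q | S) forces S = True.
Try K = True:
  (B | ~H | ~K) forces H = False.
  clause (D | H | ~K) is falsified — backtrack.
So K = False.
  then (K | ~Q | ~R) forces R = False.
  then (H | K | ~S) forces H = True.
All clauses satisfied.

B: False, D: False, Q: True, K: False, R: False, C: False, H: True, A: False, S: True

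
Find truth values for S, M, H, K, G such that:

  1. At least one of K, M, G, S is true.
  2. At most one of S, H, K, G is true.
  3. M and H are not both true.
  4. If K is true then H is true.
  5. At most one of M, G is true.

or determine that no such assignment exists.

S: True; M: False; H: False; K: False; G: False

  (1) {K, M, G, S}: 1 true — at least one ✓
  (2) {S, H, K, G}: 1 true — at most one ✓
  (3) M=F, H=F — not both ✓
  (4) K=F ⇒ H: vacuous ✓
  (5) {M, G}: 0 true — at most one ✓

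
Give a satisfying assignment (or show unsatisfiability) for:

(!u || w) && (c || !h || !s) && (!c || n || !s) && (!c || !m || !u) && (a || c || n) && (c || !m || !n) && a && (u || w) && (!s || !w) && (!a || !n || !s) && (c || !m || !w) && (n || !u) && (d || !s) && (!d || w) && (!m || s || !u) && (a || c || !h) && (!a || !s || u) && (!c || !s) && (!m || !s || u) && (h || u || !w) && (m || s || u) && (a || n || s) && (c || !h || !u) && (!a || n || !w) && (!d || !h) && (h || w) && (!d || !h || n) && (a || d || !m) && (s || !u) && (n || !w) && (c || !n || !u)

Unit clause (a) forces a = True.
Set c = True.
  then (!c || !s) forces s = False.
  then (s || !u) forces u = False.
  then (u || w) forces w = True.
  then (h || u || !w) forces h = True.
  then (m || s || u) forces m = True.
  then (!a || n || !w) forces n = True.
  then (!d || !h) forces d = False.
All clauses satisfied.

c: True; s: False; h: True; w: True; a: True; n: True; m: True; u: False; d: False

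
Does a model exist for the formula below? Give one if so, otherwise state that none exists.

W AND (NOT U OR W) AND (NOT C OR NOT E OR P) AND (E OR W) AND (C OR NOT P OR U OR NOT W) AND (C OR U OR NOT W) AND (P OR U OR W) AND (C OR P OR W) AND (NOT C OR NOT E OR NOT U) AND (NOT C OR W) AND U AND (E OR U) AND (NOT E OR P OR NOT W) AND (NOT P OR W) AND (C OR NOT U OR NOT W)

Unit clause (W) forces W = True.
Unit clause (U) forces U = True.
In (C OR NOT U OR NOT W) only C is left, so C = True.
In (NOT C OR NOT E OR NOT U) only NOT E is left, so E = False.
Set P = False.
All clauses satisfied.

U=T, E=F, P=F, C=T, W=T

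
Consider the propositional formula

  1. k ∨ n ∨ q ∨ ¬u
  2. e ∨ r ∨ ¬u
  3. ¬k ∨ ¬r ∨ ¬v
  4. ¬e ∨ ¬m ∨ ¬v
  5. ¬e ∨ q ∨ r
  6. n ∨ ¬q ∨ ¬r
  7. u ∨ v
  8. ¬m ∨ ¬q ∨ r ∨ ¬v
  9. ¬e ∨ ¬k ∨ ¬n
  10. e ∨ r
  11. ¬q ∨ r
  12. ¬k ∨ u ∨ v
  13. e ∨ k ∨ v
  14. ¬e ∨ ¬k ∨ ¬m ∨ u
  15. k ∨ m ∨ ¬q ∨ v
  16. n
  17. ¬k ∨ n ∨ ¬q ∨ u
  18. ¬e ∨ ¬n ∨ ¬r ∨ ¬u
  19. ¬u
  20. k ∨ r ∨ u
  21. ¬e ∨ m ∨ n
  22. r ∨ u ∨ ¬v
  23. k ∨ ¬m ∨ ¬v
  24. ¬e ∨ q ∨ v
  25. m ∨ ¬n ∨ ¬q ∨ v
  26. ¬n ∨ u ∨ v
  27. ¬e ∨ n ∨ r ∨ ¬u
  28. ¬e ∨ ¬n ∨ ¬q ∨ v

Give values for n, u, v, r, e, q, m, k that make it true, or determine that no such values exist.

Unit clause (n) forces n = True.
Unit clause (¬u) forces u = False.
In (¬n ∨ u ∨ v) only v is left, so v = True.
In (r ∨ u ∨ ¬v) only r is left, so r = True.
In (¬k ∨ ¬r ∨ ¬v) only ¬k is left, so k = False.
In (k ∨ ¬m ∨ ¬v) only ¬m is left, so m = False.
Set e = True.
Set q = False.
All clauses satisfied.

n=T, u=F, v=T, r=T, e=T, q=F, m=F, k=F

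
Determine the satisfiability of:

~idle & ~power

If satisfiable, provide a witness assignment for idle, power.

idle=F, power=F

  ~idle = True
  ~power = True
Both conjuncts True, so the formula holds.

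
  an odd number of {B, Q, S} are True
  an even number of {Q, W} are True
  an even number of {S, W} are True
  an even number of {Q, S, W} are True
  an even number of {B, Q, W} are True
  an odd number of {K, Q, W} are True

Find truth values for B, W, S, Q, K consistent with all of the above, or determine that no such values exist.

No satisfying assignment exists.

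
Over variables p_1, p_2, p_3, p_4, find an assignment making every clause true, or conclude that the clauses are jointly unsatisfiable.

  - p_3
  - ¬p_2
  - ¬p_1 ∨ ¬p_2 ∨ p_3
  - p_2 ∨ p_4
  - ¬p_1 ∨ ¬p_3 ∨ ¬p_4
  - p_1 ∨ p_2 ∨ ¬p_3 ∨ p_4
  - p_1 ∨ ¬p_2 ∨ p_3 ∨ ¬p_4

Unit clause (p_3) forces p_3 = True.
Unit clause (¬p_2) forces p_2 = False.
In (p_2 ∨ p_4) only p_4 is left, so p_4 = True.
In (¬p_1 ∨ ¬p_3 ∨ ¬p_4) only ¬p_1 is left, so p_1 = False.
Check each clause:
  (p_3): p_3 holds.
  (¬p_2): ¬p_2 holds.
  (¬p_1 ∨ ¬p_2 ∨ p_3): ¬p_1 holds.
  (p_2 ∨ p_4): p_4 holds.
  (¬p_1 ∨ ¬p_3 ∨ ¬p_4): ¬p_1 holds.
  (p_1 ∨ p_2 ∨ ¬p_3 ∨ p_4): p_4 holds.
  (p_1 ∨ ¬p_2 ∨ p_3 ∨ ¬p_4): ¬p_2 holds.
All clauses satisfied.

p_1 = False, p_2 = False, p_3 = True, p_4 = True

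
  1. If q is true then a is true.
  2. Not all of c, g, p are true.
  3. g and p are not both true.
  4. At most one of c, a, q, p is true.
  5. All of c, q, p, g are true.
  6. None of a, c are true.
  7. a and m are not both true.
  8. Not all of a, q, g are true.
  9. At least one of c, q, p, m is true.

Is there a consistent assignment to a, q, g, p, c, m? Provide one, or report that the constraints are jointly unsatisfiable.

No satisfying assignment exists.

Case c = True:
  Constraint (6) is violated (c=T) — contradiction.
Case c = False:
  Constraint (5) is violated (c=F) — contradiction.
Both cases fail — unsatisfiable.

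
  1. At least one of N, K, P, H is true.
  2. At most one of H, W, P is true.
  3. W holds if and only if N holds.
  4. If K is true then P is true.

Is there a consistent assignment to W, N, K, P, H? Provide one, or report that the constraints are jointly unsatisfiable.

W = False, N = False, K = False, P = False, H = True

  (1) {N, K, P, H}: 1 true — at least one ✓
  (2) {H, W, P}: 1 true — at most one ✓
  (3) W=F, N=F — same ✓
  (4) K=F ⇒ P: vacuous ✓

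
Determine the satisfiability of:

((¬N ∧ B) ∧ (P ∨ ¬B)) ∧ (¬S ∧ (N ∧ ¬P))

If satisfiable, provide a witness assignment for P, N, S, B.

Case N = True: the conjunct ¬N is False.
Case N = False: the conjunct N is False.
Both cases fail — unsatisfiable.

Unsatisfiable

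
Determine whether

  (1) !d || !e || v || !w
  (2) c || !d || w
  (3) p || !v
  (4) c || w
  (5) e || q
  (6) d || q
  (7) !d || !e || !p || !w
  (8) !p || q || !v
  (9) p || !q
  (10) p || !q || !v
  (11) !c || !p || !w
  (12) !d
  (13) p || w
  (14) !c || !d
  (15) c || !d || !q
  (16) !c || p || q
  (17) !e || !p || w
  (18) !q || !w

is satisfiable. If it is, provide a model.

Unit clause (!d) forces d = False.
In (d || q) only q is left, so q = True.
In (p || !q) only p is left, so p = True.
In (!q || !w) only !w is left, so w = False.
In (c || w) only c is left, so c = True.
In (!e || !p || w) only !e is left, so e = False.
Set v = False.
All clauses satisfied.

v=F, q=T, c=T, w=F, d=F, e=F, p=T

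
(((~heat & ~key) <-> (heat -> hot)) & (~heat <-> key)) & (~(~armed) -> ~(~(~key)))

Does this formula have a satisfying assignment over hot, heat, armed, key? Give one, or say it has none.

hot = False, heat = True, armed = False, key = False

  ((~heat & ~key) <-> (heat -> hot)) & (~heat <-> key) = True
    (~heat & ~key) <-> (heat -> hot) = True
      ~heat & ~key = False
        ~heat = False
        ~key = True
      heat -> hot = False
    ~heat <-> key = True
      ~heat = False
  ~(~armed) -> ~(~(~key)) = True
    ~(~armed) = False
      ~armed = True
    ~(~(~key)) = True
      ~(~key) = False
        ~key = True
Both conjuncts True, so the formula holds.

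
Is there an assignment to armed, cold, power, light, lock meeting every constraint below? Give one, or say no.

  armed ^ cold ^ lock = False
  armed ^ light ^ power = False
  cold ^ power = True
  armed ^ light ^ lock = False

armed=T, cold=T, power=F, light=T, lock=F

armed ^ cold ^ lock = T ^ T ^ F = False ✓
armed ^ light ^ power = T ^ T ^ F = False ✓
cold ^ power = T ^ F = True ✓
armed ^ light ^ lock = T ^ T ^ F = False ✓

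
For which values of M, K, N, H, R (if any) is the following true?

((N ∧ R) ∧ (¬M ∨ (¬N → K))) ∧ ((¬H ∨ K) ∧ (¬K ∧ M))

M=T, K=F, N=T, H=F, R=T

  (N ∧ R) ∧ (¬M ∨ (¬N → K)) = True
    N ∧ R = True
    ¬M ∨ (¬N → K) = True
      ¬M = False
      ¬N → K = True
        ¬N = False
  (¬H ∨ K) ∧ (¬K ∧ M) = True
    ¬H ∨ K = True
      ¬H = True
    ¬K ∧ M = True
      ¬K = True
Both conjuncts True, so the formula holds.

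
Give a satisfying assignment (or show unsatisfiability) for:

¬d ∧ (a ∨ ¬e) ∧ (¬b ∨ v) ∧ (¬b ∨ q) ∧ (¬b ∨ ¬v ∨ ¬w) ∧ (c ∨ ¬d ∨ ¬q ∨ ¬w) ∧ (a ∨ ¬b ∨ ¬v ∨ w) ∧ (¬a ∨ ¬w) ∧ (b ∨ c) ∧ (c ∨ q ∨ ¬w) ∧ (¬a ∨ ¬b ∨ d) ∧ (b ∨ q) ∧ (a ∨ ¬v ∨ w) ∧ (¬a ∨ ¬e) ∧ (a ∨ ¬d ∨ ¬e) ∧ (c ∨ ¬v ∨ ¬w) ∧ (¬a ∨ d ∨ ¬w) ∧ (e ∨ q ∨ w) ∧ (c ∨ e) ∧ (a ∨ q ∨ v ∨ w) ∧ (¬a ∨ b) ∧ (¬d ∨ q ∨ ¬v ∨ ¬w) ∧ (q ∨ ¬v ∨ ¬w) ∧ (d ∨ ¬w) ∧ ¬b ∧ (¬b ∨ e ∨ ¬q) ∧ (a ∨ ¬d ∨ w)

Unit clause (¬d) forces d = False.
In (d ∨ ¬w) only ¬w is left, so w = False.
Unit clause (¬b) forces b = False.
In (b ∨ c) only c is left, so c = True.
In (b ∨ q) only q is left, so q = True.
In (¬a ∨ b) only ¬a is left, so a = False.
In (a ∨ ¬e) only ¬e is left, so e = False.
In (a ∨ ¬v ∨ w) only ¬v is left, so v = False.
All clauses satisfied.

b = False, w = False, a = False, q = True, e = False, v = False, d = False, c = True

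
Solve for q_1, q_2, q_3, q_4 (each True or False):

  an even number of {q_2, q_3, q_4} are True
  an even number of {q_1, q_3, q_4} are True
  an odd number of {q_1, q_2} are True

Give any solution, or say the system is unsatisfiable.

Adding constraints 1, 2, 3 mod 2: every variable appears an even number of times on the left, so the left side is 0.
But the right sides sum to 1 (mod 2). 0 ≠ 1 — the system is inconsistent.

No satisfying assignment exists.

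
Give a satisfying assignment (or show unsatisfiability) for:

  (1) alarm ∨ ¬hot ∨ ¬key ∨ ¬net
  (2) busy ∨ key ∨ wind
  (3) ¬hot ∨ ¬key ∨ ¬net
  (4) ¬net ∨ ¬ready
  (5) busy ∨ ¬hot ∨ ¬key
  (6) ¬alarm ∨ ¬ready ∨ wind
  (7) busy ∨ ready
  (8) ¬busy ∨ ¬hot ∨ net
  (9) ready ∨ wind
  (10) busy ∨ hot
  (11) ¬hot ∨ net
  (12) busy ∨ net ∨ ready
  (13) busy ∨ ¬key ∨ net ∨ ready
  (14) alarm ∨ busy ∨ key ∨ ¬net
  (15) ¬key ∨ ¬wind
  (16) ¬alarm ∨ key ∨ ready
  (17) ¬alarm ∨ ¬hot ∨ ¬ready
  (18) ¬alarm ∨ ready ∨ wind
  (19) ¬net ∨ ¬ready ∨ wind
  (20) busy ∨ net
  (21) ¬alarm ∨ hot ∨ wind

Set busy = True.
Set hot = False.
Set wind = False.
  then (ready ∨ wind) forces ready = True.
  then (¬net ∨ ¬ready ∨ wind) forces net = False.
  then (¬alarm ∨ hot ∨ wind) forces alarm = False.
Set key = True.
All clauses satisfied.

busy = True, hot = False, wind = False, alarm = False, key = True, net = False, ready = True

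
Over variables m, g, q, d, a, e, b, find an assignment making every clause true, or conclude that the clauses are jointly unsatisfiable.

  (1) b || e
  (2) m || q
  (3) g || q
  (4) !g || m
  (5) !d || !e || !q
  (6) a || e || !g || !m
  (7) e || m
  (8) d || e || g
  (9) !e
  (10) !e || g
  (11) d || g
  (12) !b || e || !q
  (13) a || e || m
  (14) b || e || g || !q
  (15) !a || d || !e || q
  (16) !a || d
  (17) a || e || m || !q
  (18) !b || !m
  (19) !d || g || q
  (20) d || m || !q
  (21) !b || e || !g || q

The formula is unsatisfiable.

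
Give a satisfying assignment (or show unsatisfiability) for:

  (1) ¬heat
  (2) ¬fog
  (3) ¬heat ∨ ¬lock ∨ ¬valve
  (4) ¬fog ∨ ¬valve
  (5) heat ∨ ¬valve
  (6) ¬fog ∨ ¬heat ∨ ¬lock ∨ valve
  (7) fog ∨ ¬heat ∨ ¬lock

Unit clause (¬heat) forces heat = False.
Unit clause (¬fog) forces fog = False.
In (heat ∨ ¬valve) only ¬valve is left, so valve = False.
Set lock = True.
Check each clause:
  (¬heat): ¬heat holds.
  (¬fog): ¬fog holds.
  (¬heat ∨ ¬lock ∨ ¬valve): ¬heat holds.
  (¬fog ∨ ¬valve): ¬fog holds.
  (heat ∨ ¬valve): ¬valve holds.
  (¬fog ∨ ¬heat ∨ ¬lock ∨ valve): ¬fog holds.
  (fog ∨ ¬heat ∨ ¬lock): ¬heat holds.
All clauses satisfied.

lock = True, heat = False, valve = False, fog = False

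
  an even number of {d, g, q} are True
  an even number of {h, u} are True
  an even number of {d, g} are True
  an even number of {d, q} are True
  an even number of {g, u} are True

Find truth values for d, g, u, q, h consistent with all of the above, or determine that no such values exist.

d: False, g: False, u: False, q: False, h: False

{d, g, q}: 0 true → even ✓
{h, u}: 0 true → even ✓
{d, g}: 0 true → even ✓
{d, q}: 0 true → even ✓
{g, u}: 0 true → even ✓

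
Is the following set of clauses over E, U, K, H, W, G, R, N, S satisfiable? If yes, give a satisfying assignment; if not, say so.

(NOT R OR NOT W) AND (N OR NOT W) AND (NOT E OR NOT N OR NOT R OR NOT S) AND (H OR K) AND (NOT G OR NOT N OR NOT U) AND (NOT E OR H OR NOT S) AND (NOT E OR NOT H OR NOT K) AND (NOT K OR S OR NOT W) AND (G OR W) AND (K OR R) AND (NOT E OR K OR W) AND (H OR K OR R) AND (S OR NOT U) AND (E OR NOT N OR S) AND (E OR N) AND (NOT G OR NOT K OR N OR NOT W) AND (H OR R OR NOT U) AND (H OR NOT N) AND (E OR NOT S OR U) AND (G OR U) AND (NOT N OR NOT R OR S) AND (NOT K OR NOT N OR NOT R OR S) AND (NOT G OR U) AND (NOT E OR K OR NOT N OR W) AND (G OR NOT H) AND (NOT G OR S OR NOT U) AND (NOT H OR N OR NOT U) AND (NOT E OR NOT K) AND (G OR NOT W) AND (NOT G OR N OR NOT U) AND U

The formula is unsatisfiable.

Case G = True:
  (NOT G OR U) forces U = True.
  (NOT G OR NOT N OR NOT U) forces N = False.
  Clause (NOT G OR N OR NOT U) is falsified — contradiction.
Case G = False:
  (G OR W) forces W = True.
  Clause (G OR NOT W) is falsified — contradiction.
Both cases fail, so the formula is unsatisfiable.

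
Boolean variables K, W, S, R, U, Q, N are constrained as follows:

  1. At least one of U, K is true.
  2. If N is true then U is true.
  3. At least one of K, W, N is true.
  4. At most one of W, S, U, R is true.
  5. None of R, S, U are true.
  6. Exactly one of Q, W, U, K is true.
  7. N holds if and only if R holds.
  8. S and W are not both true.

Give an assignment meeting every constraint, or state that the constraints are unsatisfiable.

K: True, W: False, S: False, R: False, U: False, Q: False, N: False

  (1) {U, K}: 1 true — at least one ✓
  (2) N=F ⇒ U: vacuous ✓
  (3) {K, W, N}: 1 true — at least one ✓
  (4) {W, S, U, R}: 0 true — at most one ✓
  (5) {R, S, U}: 0 true — none ✓
  (6) {Q, W, U, K}: 1 true — exactly one ✓
  (7) N=F, R=F — same ✓
  (8) S=F, W=F — not both ✓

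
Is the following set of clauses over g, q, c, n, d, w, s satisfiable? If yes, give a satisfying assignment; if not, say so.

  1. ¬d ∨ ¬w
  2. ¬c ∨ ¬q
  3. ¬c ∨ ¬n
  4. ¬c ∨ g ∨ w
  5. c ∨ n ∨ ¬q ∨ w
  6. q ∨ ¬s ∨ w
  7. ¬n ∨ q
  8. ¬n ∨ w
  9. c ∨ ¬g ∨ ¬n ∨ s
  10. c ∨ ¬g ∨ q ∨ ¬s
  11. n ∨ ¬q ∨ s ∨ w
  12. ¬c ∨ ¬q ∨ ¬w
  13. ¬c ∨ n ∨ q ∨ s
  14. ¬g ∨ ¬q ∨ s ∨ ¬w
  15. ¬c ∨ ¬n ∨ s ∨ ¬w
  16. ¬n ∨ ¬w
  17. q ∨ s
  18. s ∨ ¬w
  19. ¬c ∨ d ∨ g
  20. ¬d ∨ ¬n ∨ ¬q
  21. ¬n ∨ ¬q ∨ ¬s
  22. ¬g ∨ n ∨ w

Set g = False.
Set q = False.
  then (¬n ∨ q) forces n = False.
  then (q ∨ s) forces s = True.
  then (q ∨ ¬s ∨ w) forces w = True.
  then (¬d ∨ ¬w) forces d = False.
  then (¬c ∨ d ∨ g) forces c = False.
All clauses satisfied.

g=F, q=F, c=F, n=F, d=F, w=T, s=T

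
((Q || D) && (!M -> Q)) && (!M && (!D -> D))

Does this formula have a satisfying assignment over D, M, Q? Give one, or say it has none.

D = True; M = False; Q = True

  (Q || D) && (!M -> Q) = True
    Q || D = True
    !M -> Q = True
      !M = True
  !M && (!D -> D) = True
    !M = True
    !D -> D = True
      !D = False
Both conjuncts True, so the formula holds.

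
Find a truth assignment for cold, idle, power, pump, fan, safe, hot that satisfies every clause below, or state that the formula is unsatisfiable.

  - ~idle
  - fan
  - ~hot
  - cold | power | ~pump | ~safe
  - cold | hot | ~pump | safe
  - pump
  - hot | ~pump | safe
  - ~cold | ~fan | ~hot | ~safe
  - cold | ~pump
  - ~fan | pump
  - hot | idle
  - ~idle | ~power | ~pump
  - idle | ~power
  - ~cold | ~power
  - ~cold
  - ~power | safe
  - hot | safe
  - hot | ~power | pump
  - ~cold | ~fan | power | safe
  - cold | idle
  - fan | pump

Case cold = True:
  Clause (~cold) is falsified — contradiction.
Case cold = False:
  (~idle) forces idle = False.
  Clause (cold | idle) is falsified — contradiction.
Both cases fail, so the formula is unsatisfiable.

Unsatisfiable — no assignment works.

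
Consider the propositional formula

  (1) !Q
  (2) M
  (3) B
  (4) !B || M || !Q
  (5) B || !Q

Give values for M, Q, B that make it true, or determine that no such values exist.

Unit clause (!Q) forces Q = False.
Unit clause (M) forces M = True.
Unit clause (B) forces B = True.
Check each clause:
  (!Q): !Q holds.
  (M): M holds.
  (B): B holds.
  (!B || M || !Q): M holds.
  (B || !Q): B holds.
All clauses satisfied.

M = True, Q = False, B = True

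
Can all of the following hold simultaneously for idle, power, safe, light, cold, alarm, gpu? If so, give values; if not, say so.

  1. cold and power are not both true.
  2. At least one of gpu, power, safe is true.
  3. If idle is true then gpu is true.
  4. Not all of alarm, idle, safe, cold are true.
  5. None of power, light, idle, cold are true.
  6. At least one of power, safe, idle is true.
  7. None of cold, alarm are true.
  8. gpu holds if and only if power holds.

idle = False, power = False, safe = True, light = False, cold = False, alarm = False, gpu = False

  (1) cold=F, power=F — not both ✓
  (2) {gpu, power, safe}: 1 true — at least one ✓
  (3) idle=F ⇒ gpu: vacuous ✓
  (4) {alarm, idle, safe, cold}: 1/4 true — not all ✓
  (5) {power, light, idle, cold}: 0 true — none ✓
  (6) {power, safe, idle}: 1 true — at least one ✓
  (7) {cold, alarm}: 0 true — none ✓
  (8) gpu=F, power=F — same ✓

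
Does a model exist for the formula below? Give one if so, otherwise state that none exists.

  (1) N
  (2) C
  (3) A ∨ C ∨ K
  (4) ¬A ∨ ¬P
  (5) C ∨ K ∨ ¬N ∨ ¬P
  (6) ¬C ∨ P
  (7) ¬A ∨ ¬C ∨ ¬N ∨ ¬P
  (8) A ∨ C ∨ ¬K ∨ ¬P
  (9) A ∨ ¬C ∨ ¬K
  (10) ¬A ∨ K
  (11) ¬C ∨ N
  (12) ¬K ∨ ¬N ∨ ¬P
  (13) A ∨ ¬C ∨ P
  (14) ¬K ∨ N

N=T, C=T, K=F, P=T, A=F

Unit clause (N) forces N = True.
Unit clause (C) forces C = True.
In (¬C ∨ P) only P is left, so P = True.
In (¬A ∨ ¬C ∨ ¬N ∨ ¬P) only ¬A is left, so A = False.
In (A ∨ ¬C ∨ ¬K) only ¬K is left, so K = False.
All clauses satisfied.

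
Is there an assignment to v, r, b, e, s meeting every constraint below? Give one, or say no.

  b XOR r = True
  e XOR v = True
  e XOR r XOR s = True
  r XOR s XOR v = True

Adding constraints 2, 3, 4 mod 2: every variable appears an even number of times on the left, so the left side is 0.
But the right sides sum to 1 (mod 2). 0 ≠ 1 — the system is inconsistent.

No satisfying assignment exists.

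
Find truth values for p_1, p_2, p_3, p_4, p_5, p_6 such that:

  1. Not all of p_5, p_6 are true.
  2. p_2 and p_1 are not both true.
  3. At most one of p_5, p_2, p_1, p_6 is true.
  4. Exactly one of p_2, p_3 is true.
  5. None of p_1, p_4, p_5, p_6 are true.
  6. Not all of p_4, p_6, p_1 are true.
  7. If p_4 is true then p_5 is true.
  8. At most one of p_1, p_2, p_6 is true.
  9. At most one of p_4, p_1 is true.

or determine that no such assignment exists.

p_1=F; p_2=T; p_3=F; p_4=F; p_5=F; p_6=F

  (1) {p_5, p_6}: 0/2 true — not all ✓
  (2) p_2=T, p_1=F — not both ✓
  (3) {p_5, p_2, p_1, p_6}: 1 true — at most one ✓
  (4) {p_2, p_3}: 1 true — exactly one ✓
  (5) {p_1, p_4, p_5, p_6}: 0 true — none ✓
  (6) {p_4, p_6, p_1}: 0/3 true — not all ✓
  (7) p_4=F ⇒ p_5: vacuous ✓
  (8) {p_1, p_2, p_6}: 1 true — at most one ✓
  (9) {p_4, p_1}: 0 true — at most one ✓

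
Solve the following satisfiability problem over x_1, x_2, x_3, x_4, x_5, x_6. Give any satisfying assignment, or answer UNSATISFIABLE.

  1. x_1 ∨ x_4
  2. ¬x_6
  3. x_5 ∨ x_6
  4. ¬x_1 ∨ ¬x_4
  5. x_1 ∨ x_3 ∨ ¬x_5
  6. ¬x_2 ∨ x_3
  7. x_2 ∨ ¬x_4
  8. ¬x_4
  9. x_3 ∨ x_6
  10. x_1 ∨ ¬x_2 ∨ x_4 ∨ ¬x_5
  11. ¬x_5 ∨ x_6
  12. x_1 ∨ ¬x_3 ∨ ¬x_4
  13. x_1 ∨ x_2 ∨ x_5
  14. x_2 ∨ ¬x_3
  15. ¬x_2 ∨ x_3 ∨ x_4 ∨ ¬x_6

Case x_6 = True:
  Clause (¬x_6) is falsified — contradiction.
Case x_6 = False:
  (x_5 ∨ x_6) forces x_5 = True.
  Clause (¬x_5 ∨ x_6) is falsified — contradiction.
Both cases fail, so the formula is unsatisfiable.

The formula is unsatisfiable.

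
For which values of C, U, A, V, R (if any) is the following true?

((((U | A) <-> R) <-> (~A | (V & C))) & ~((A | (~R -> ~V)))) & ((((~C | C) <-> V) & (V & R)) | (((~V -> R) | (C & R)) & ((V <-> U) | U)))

Unsatisfiable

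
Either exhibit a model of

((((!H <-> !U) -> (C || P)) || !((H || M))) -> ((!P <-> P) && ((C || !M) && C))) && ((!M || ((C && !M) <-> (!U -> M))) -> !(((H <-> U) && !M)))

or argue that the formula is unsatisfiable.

C: False; M: True; U: True; P: False; H: True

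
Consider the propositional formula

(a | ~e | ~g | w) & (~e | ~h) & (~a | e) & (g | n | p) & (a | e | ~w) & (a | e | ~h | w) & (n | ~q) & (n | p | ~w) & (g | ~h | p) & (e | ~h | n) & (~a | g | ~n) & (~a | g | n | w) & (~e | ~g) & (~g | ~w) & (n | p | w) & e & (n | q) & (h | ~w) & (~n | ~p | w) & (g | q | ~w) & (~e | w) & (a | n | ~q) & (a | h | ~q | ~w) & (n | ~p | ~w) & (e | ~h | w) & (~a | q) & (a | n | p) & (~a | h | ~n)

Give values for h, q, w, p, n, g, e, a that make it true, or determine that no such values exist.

Unsatisfiable

Case e = True:
  (~e | ~h) forces h = False.
  (~e | ~g) forces g = False.
  (h | ~w) forces w = False.
  Clause (~e | w) is falsified — contradiction.
Case e = False:
  Clause (e) is falsified — contradiction.
Both cases fail, so the formula is unsatisfiable.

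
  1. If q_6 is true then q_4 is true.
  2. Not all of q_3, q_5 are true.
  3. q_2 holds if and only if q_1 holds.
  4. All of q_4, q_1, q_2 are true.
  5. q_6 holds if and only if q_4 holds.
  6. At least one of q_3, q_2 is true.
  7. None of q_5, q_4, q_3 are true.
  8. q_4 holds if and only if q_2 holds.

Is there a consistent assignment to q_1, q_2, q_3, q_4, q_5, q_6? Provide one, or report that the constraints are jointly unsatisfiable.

Case q_4 = True:
  Constraint (7) is violated (q_4=T) — contradiction.
Case q_4 = False:
  Constraint (4) is violated (q_4=F) — contradiction.
Both cases fail — unsatisfiable.

Unsatisfiable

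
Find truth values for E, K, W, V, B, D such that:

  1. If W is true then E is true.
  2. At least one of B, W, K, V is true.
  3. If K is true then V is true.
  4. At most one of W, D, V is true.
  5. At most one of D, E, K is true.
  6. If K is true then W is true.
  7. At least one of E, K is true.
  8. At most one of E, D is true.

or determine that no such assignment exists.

E = True, K = False, W = True, V = False, B = False, D = False

  (1) W=T ⇒ E: T ✓
  (2) {B, W, K, V}: 1 true — at least one ✓
  (3) K=F ⇒ V: vacuous ✓
  (4) {W, D, V}: 1 true — at most one ✓
  (5) {D, E, K}: 1 true — at most one ✓
  (6) K=F ⇒ W: vacuous ✓
  (7) {E, K}: 1 true — at least one ✓
  (8) {E, D}: 1 true — at most one ✓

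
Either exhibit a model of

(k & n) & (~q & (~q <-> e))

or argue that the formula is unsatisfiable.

q = False, k = True, n = True, e = True

  k & n = True
  ~q & (~q <-> e) = True
    ~q = True
    ~q <-> e = True
      ~q = True
Both conjuncts True, so the formula holds.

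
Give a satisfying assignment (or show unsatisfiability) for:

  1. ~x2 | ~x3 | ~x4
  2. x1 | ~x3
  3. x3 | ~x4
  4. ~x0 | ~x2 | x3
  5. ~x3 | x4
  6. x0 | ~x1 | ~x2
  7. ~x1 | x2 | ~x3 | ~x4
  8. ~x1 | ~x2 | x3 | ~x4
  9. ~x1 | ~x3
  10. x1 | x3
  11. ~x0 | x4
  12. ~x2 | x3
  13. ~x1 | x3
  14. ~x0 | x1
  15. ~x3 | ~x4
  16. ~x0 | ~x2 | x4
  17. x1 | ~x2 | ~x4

Case x1 = True:
  (~x1 | ~x3) forces x3 = False.
  Clause (~x1 | x3) is falsified — contradiction.
Case x1 = False:
  (x1 | ~x3) forces x3 = False.
  Clause (x1 | x3) is falsified — contradiction.
Both cases fail, so the formula is unsatisfiable.

UNSATISFIABLE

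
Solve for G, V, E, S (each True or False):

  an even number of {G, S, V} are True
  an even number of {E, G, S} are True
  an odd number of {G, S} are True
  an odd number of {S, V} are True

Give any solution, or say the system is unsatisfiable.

G = True, V = True, E = True, S = False

{G, S, V}: 2 true → even ✓
{E, G, S}: 2 true → even ✓
{G, S}: 1 true → odd ✓
{S, V}: 1 true → odd ✓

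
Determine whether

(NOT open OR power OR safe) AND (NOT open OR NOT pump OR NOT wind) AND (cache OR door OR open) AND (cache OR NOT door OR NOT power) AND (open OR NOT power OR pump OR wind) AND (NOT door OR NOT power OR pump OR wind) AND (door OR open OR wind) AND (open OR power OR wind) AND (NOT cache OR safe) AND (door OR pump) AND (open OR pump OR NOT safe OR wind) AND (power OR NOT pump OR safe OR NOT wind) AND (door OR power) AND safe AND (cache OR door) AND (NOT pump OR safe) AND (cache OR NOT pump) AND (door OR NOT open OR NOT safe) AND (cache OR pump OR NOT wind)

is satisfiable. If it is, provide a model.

wind=T, cache=T, power=F, pump=F, safe=T, open=T, door=T

Unit clause (safe) forces safe = True.
Set wind = True.
Set cache = True.
Set power = False.
  then (door OR power) forces door = True.
Set pump = False.
Set open = True.
All clauses satisfied.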